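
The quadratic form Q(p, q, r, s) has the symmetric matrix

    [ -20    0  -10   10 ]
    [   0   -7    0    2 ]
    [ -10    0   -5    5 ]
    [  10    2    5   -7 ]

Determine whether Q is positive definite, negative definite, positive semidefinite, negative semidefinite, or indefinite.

Congruent diagonalization of A (simultaneous row and column reduction) yields pivots -20, -7, 0, -10/7.
So there are 3 negative, 1 zero pivots.
Hence Q is negative semidefinite.

negative semidefinite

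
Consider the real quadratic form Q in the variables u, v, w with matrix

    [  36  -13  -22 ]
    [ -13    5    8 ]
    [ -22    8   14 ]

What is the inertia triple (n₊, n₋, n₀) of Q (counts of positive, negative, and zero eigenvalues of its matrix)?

Row-reducing A symmetrically gives the diagonal entries 36, 11/36, 6/11.
Counting signs: 3 positive.

(3, 0, 0)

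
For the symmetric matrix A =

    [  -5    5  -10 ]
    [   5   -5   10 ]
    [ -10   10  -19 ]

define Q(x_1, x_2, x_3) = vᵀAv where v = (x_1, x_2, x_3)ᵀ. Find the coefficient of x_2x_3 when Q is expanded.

20

The coefficient of x_2x_3 is A[2,3] + A[3,2] = 2·10 = 20.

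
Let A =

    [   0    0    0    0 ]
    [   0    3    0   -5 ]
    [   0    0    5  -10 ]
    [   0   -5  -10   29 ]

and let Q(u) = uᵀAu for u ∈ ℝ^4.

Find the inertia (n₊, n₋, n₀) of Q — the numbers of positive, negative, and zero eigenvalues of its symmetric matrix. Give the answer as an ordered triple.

Applying the same elementary operations to the rows and columns of A produces a congruent diagonal matrix with entries 0, 3, 5, 2/3.
That gives 3 positive, 1 zero pivots.

(3, 0, 1)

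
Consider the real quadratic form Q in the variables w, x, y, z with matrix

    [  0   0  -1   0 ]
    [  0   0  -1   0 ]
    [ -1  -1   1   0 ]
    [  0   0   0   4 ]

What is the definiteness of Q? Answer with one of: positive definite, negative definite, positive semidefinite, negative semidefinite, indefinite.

A is congruent to a diagonal matrix with 2 positive, 1 negative and 1 zero entries, so Q is indefinite.

indefinite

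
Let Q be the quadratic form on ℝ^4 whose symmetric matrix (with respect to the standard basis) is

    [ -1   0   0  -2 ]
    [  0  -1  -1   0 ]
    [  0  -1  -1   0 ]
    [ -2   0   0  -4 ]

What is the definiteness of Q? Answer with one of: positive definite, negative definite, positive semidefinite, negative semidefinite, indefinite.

negative semidefinite

Row-reducing A symmetrically gives the diagonal entries -1, -1, 0, 0.
That gives 2 negative, 2 zero pivots.
Hence Q is negative semidefinite.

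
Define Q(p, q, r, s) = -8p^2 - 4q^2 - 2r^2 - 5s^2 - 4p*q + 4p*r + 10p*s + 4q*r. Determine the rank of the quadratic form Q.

The symmetric matrix is A = [[-8, -2, 2, 5], [-2, -4, 2, 0], [2, 2, -2, 0], [5, 0, 0, -5]].
Applying the same elementary operations to the rows and columns of A produces a congruent diagonal matrix with entries -8, -7/2, -6/7, -5/6.
Counting signs: 4 negative.
The rank is the number of nonzero pivots: 4.

4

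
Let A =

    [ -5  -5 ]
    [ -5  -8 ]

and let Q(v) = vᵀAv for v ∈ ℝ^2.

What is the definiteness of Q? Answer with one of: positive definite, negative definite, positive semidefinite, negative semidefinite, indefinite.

negative definite

Congruent diagonalization of A (simultaneous row and column reduction) yields pivots -5, -3.
That gives 2 negative pivots.
Hence Q is negative definite.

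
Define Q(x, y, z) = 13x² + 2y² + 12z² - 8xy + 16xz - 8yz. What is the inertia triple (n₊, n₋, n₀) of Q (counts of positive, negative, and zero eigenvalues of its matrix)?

The symmetric matrix is A = [[13, -4, 8], [-4, 2, -4], [8, -4, 12]].
Applying the same elementary operations to the rows and columns of A produces a congruent diagonal matrix with entries 13, 10/13, 4.
That gives 3 positive pivots.

(3, 0, 0)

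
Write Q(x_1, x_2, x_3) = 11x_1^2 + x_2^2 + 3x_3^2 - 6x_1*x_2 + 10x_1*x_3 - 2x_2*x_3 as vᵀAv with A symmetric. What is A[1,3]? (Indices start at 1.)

The coefficient of x_1·x_3 in Q is 10. For a symmetric A this equals A[1,3] + A[3,1] = 2·A[1,3].
So A[1,3] = 10/2 = 5.

5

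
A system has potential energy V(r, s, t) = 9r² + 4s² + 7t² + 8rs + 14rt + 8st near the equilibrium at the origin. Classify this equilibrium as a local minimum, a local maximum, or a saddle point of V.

The Hessian at the origin is H = [[18, 8, 14], [8, 8, 8], [14, 8, 14]].
Row-reducing H symmetrically gives the diagonal entries 18, 40/9, 12/5.
So there are 3 positive pivots.
H is positive definite, so the origin is a strict local minimum.

local minimum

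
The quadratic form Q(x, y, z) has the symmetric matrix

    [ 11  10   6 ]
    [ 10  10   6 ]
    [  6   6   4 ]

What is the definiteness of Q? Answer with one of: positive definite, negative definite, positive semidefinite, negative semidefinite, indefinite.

positive definite

Symmetric row and column elimination reduces A to a congruent diagonal form with pivots 11, 10/11, 2/5.
Counting signs: 3 positive.
Hence Q is positive definite.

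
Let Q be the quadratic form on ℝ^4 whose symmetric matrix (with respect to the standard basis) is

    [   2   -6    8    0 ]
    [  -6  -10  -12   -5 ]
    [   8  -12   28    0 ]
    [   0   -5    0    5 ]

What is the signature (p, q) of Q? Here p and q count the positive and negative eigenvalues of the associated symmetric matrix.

Applying the same elementary operations to the rows and columns of A produces a congruent diagonal matrix with entries 2, -28, 8/7, 15/8.
That gives 3 positive, 1 negative pivots.

(3, 1)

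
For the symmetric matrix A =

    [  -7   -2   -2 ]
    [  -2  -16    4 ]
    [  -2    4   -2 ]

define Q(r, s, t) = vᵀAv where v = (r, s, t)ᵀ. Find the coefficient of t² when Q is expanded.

The coefficient of t² is the diagonal entry A[3,3] = -2.

-2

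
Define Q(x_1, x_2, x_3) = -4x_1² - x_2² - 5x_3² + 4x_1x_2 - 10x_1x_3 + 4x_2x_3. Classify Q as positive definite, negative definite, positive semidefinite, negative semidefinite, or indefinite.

The symmetric matrix is A = [[-4, 2, -5], [2, -1, 2], [-5, 2, -5]].
A is congruent to a diagonal matrix with 1 positive, 2 negative and 0 zero entries, so Q is indefinite.

indefinite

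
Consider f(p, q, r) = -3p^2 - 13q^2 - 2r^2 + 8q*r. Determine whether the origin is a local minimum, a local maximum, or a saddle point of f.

local maximum

The Hessian at the origin is H = [[-6, 0, 0], [0, -26, 8], [0, 8, -4]].
Congruent diagonalization of H (simultaneous row and column reduction) yields pivots -6, -26, -20/13.
So there are 3 negative pivots.
H is negative definite, so the origin is a strict local maximum.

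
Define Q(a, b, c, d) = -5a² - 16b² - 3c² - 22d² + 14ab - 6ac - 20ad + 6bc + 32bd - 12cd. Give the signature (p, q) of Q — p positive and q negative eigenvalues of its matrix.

The associated matrix is A = [[-5, 7, -3, -10], [7, -16, 3, 16], [-3, 3, -3, -6], [-10, 16, -6, -22]].
Row-reducing A symmetrically gives the diagonal entries -5, -31/5, -30/31, -6/5.
That gives 4 negative pivots.

(0, 4)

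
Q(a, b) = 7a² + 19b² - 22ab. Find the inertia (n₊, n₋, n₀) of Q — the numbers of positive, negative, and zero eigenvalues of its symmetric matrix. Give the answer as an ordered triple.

(2, 0, 0)

The associated matrix is A = [[7, -11], [-11, 19]].
Applying the same elementary operations to the rows and columns of A produces a congruent diagonal matrix with entries 7, 12/7.
That gives 2 positive pivots.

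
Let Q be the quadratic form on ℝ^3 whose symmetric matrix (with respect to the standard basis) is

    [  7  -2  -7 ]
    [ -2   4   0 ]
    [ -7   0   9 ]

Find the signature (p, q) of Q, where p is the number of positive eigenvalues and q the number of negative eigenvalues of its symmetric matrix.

Congruent diagonalization of A (simultaneous row and column reduction) yields pivots 7, 24/7, 5/6.
So there are 3 positive pivots.

(3, 0)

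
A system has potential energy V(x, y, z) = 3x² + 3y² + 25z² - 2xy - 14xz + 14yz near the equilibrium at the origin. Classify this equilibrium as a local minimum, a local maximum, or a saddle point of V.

The Hessian at the origin is H = [[6, -2, -14], [-2, 6, 14], [-14, 14, 50]].
Row-reducing H symmetrically gives the diagonal entries 6, 16/3, 1.
So there are 3 positive pivots.
H is positive definite, so the origin is a strict local minimum.

local minimum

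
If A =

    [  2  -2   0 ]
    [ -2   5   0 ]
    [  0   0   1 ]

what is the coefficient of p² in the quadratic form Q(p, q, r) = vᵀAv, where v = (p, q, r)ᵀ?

2

The coefficient of p² is the diagonal entry A[1,1] = 2.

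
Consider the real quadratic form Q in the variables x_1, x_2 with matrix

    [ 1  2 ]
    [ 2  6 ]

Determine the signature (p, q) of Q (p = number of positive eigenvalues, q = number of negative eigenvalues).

An LDLᵀ factorisation of A has diagonal entries 1, 2.
Counting signs: 2 positive.

(2, 0)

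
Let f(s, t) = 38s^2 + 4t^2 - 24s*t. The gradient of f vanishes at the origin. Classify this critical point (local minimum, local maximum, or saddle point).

local minimum

The Hessian at the origin is H = [[76, -24], [-24, 8]].
det H = 76·8 − (-24)² = 32 > 0 and H[1,1] = 76 > 0, so H is positive definite.
Therefore the origin is a local minimum.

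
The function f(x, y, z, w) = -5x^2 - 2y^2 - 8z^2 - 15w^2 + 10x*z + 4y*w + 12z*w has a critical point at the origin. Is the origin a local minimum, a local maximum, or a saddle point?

local maximum

The Hessian at the origin is H = [[-10, 0, 10, 0], [0, -4, 0, 4], [10, 0, -16, 12], [0, 4, 12, -30]].
Row-reducing H symmetrically gives the diagonal entries -10, -4, -6, -2.
That gives 4 negative pivots.
H is negative definite, so the origin is a strict local maximum.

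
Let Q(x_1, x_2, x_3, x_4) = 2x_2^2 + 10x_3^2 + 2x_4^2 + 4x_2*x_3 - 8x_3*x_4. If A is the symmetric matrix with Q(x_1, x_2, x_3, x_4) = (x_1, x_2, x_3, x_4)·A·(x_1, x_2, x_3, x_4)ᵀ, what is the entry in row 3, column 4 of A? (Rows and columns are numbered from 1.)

-4

The coefficient of x_3·x_4 in Q is -8. For a symmetric A this equals A[3,4] + A[4,3] = 2·A[3,4].
So A[3,4] = -8/2 = -4.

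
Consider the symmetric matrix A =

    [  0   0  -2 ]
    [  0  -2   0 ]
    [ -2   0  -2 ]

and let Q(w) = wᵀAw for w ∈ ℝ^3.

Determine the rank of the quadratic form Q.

3

Row reduction of A gives 3 nonzero rows, so rank A = 3.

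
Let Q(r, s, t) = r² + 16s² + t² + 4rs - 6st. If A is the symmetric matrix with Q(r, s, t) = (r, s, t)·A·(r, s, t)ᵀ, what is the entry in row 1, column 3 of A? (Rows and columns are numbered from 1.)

The coefficient of r·t in Q is 0. For a symmetric A this equals A[1,3] + A[3,1] = 2·A[1,3].
So A[1,3] = 0/2 = 0.

0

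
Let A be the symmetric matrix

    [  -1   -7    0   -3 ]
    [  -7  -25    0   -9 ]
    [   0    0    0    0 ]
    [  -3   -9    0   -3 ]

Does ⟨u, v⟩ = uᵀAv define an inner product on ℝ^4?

Symmetric row and column elimination reduces A to a congruent diagonal form with pivots -1, 24, 0, 0.
That gives 1 positive, 1 negative, 2 zero pivots.
Hence Q is indefinite.
⟨·,·⟩ is an inner product exactly when A is positive definite.

no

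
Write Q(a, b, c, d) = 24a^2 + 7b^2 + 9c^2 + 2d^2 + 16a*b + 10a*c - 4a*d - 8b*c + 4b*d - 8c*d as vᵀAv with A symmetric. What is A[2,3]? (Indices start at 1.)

-4

The coefficient of b·c in Q is -8. For a symmetric A this equals A[2,3] + A[3,2] = 2·A[2,3].
So A[2,3] = -8/2 = -4.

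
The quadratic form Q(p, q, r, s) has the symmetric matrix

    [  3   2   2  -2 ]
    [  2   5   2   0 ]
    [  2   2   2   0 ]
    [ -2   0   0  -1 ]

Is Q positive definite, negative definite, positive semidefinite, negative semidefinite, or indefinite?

indefinite

Applying the same elementary operations to the rows and columns of A produces a congruent diagonal matrix with entries 3, 11/3, 6/11, -5.
That gives 3 positive, 1 negative pivots.
Hence Q is indefinite.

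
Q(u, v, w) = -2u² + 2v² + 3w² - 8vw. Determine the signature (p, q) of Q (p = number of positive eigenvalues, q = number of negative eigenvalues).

The associated matrix is A = [[-2, 0, 0], [0, 2, -4], [0, -4, 3]].
Congruent diagonalization of A (simultaneous row and column reduction) yields pivots -2, 2, -5.
Counting signs: 1 positive, 2 negative.

(1, 2)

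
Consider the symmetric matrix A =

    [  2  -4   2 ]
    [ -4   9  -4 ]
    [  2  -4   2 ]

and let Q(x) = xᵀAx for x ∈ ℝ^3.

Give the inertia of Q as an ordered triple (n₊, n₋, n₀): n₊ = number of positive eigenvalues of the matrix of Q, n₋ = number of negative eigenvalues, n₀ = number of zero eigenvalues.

(2, 0, 1)

Row-reducing A symmetrically gives the diagonal entries 2, 1, 0.
Counting signs: 2 positive, 1 zero.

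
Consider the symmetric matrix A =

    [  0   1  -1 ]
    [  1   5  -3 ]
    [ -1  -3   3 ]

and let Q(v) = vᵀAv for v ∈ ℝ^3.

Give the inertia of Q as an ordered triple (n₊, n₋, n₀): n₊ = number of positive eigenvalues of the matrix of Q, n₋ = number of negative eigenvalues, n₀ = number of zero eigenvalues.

(2, 1, 0)

By Sylvester's law of inertia any congruent diagonalization of A has 2 positive, 1 negative and 0 zero entries.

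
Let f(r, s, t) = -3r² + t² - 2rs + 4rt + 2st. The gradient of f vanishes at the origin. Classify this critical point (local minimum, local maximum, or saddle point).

The Hessian at the origin is H = [[-6, -2, 4], [-2, 0, 2], [4, 2, 2]].
Row-reducing H symmetrically gives the diagonal entries -6, 2/3, 4.
Counting signs: 2 positive, 1 negative.
H is indefinite, so the origin is a saddle point.

saddle point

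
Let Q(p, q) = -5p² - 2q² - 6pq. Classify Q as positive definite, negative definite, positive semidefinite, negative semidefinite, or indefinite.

The symmetric matrix of Q is A = [[-5, -3], [-3, -2]].
Leading principal minors: Δ_1 = -5, Δ_2 = 1.
The signs alternate starting with Δ_1 < 0, so by Sylvester's criterion Q is negative definite.

negative definite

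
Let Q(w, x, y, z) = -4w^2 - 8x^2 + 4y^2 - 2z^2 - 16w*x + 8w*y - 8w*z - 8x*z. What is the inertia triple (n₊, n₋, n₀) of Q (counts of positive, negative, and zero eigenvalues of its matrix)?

The symmetric matrix is A = [[-4, -8, 4, -4], [-8, -8, 0, -4], [4, 0, 4, 0], [-4, -4, 0, -2]].
Row-reducing A symmetrically gives the diagonal entries -4, 8, 0, 0.
So there are 1 positive, 1 negative, 2 zero pivots.

(1, 1, 2)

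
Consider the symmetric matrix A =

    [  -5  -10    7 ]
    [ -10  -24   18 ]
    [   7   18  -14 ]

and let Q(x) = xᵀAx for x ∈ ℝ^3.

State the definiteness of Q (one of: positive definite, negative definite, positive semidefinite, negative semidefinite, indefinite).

Leading principal minors: Δ_1 = -5, Δ_2 = 20, Δ_3 = -4.
The signs alternate starting with Δ_1 < 0, so by Sylvester's criterion Q is negative definite.

negative definite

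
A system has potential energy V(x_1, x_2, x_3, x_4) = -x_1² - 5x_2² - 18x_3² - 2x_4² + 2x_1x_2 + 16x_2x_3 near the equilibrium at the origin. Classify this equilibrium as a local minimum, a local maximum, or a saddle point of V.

The Hessian at the origin is H = [[-2, 2, 0, 0], [2, -10, 16, 0], [0, 16, -36, 0], [0, 0, 0, -4]].
Row-reducing H symmetrically gives the diagonal entries -2, -8, -4, -4.
So there are 4 negative pivots.
H is negative definite, so the origin is a strict local maximum.

local maximum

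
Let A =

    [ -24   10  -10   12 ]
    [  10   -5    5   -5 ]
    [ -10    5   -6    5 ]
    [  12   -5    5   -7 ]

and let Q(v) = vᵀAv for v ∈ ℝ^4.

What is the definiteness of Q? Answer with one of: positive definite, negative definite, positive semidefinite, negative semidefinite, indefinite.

negative definite

Leading principal minors: Δ_1 = -24, Δ_2 = 20, Δ_3 = -20, Δ_4 = 20.
The signs alternate starting with Δ_1 < 0, so by Sylvester's criterion Q is negative definite.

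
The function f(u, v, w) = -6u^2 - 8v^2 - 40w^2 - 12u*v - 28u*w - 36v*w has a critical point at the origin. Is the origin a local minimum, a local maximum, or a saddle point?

saddle point

The Hessian at the origin is H = [[-12, -12, -28], [-12, -16, -36], [-28, -36, -80]].
Symmetric row and column elimination reduces H to a congruent diagonal form with pivots -12, -4, 4/3.
So there are 1 positive, 2 negative pivots.
H is indefinite, so the origin is a saddle point.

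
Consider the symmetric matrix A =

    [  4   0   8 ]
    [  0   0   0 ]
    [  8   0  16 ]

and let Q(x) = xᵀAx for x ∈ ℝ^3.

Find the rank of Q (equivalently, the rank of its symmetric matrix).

Row-reducing A symmetrically gives the diagonal entries 4, 0, 0.
That gives 1 positive, 2 zero pivots.
The rank is the number of nonzero pivots: 1.

1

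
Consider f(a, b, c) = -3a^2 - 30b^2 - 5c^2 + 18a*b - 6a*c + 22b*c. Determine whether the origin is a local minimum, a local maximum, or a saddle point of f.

The Hessian at the origin is H = [[-6, 18, -6], [18, -60, 22], [-6, 22, -10]].
An LDLᵀ factorisation of H has diagonal entries -6, -6, -4/3.
Counting signs: 3 negative.
H is negative definite, so the origin is a strict local maximum.

local maximum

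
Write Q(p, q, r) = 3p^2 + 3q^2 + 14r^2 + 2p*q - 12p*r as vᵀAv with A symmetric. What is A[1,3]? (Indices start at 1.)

-6

The coefficient of p·r in Q is -12. For a symmetric A this equals A[1,3] + A[3,1] = 2·A[1,3].
So A[1,3] = -12/2 = -6.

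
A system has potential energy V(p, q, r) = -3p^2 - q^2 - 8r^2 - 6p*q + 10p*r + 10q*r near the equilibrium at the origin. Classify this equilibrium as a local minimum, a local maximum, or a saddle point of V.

saddle point

The Hessian at the origin is H = [[-6, -6, 10], [-6, -2, 10], [10, 10, -16]].
Symmetric row and column elimination reduces H to a congruent diagonal form with pivots -6, 4, 2/3.
Counting signs: 2 positive, 1 negative.
H is indefinite, so the origin is a saddle point.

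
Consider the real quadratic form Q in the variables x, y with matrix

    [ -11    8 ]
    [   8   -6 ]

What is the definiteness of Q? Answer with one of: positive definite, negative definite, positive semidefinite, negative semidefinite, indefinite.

For the 2×2 matrix [[-11, 8], [8, -6]]: det = -11·-6 − (8)² = 2, trace = -17.
det > 0 so both eigenvalues share the sign of the trace; trace = -17 < 0 ⇒ both negative.

negative definite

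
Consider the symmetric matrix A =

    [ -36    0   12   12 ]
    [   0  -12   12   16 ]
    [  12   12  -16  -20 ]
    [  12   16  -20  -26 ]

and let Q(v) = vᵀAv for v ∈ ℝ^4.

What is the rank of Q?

Congruent diagonalization of A (simultaneous row and column reduction) yields pivots -36, -12, 0, -2/3.
Counting signs: 3 negative, 1 zero.
The rank is the number of nonzero pivots: 3.

3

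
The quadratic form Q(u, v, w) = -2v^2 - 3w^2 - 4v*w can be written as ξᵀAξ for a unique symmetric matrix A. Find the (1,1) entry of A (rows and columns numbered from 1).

The coefficient of u^2 in Q is 0, and that is exactly A[1,1].

0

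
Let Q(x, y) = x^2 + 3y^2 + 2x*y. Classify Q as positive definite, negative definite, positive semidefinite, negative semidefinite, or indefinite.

The symmetric matrix of Q is [[1, 1], [1, 3]].
For the 2×2 matrix [[1, 1], [1, 3]]: det = 1·3 − (1)² = 2, trace = 4.
det > 0 so both eigenvalues share the sign of the trace; trace = 4 > 0 ⇒ both positive.

positive definite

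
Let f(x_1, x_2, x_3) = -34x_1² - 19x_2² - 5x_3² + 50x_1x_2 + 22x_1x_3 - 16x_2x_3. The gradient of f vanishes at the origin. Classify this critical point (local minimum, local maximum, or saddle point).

The Hessian at the origin is H = [[-68, 50, 22], [50, -38, -16], [22, -16, -10]].
Applying the same elementary operations to the rows and columns of H produces a congruent diagonal matrix with entries -68, -21/17, -20/7.
So there are 3 negative pivots.
H is negative definite, so the origin is a strict local maximum.

local maximum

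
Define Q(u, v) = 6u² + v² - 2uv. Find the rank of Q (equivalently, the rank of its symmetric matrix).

The associated matrix is A = [[6, -1], [-1, 1]].
Applying the same elementary operations to the rows and columns of A produces a congruent diagonal matrix with entries 6, 5/6.
That gives 2 positive pivots.
The rank is the number of nonzero pivots: 2.

2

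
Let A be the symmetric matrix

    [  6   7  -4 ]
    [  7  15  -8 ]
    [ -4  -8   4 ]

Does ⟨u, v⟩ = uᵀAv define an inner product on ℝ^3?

Congruent diagonalization of A (simultaneous row and column reduction) yields pivots 6, 41/6, -12/41.
So there are 2 positive, 1 negative pivots.
Hence Q is indefinite.
⟨·,·⟩ is an inner product exactly when A is positive definite.

no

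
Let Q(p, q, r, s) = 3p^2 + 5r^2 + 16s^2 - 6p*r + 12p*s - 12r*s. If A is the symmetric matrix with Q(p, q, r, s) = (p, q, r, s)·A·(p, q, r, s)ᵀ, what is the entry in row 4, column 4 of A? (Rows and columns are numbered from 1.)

16

The coefficient of s^2 in Q is 16, and that is exactly A[4,4].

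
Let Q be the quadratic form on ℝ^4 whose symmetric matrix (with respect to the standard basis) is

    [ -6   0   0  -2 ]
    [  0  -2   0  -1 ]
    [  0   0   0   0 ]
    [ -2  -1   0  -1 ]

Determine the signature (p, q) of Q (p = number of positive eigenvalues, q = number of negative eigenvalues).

Row-reducing A symmetrically gives the diagonal entries -6, -2, 0, 1/6.
Counting signs: 1 positive, 2 negative, 1 zero.

(1, 2)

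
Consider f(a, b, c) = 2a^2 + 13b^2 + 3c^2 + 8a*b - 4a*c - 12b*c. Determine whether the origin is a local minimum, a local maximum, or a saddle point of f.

The Hessian at the origin is H = [[4, 8, -4], [8, 26, -12], [-4, -12, 6]].
Row-reducing H symmetrically gives the diagonal entries 4, 10, 2/5.
That gives 3 positive pivots.
H is positive definite, so the origin is a strict local minimum.

local minimum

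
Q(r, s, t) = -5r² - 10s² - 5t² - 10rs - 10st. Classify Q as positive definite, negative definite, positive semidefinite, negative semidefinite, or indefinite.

The associated matrix is A = [[-5, -5, 0], [-5, -10, -5], [0, -5, -5]].
Applying the same elementary operations to the rows and columns of A produces a congruent diagonal matrix with entries -5, -5, 0.
So there are 2 negative, 1 zero pivots.
Hence Q is negative semidefinite.

negative semidefinite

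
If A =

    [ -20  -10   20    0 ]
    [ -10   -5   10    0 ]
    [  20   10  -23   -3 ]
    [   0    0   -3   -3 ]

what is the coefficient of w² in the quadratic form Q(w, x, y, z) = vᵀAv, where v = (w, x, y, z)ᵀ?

-20

The coefficient of w² is the diagonal entry A[1,1] = -20.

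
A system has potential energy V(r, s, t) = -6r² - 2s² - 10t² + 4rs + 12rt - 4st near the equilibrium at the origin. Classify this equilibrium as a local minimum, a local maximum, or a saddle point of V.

The Hessian at the origin is H = [[-12, 4, 12], [4, -4, -4], [12, -4, -20]].
An LDLᵀ factorisation of H has diagonal entries -12, -8/3, -8.
Counting signs: 3 negative.
H is negative definite, so the origin is a strict local maximum.

local maximum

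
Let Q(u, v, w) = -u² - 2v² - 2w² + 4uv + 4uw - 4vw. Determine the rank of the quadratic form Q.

2

The symmetric matrix is A = [[-1, 2, 2], [2, -2, -2], [2, -2, -2]].
Applying the same elementary operations to the rows and columns of A produces a congruent diagonal matrix with entries -1, 2, 0.
So there are 1 positive, 1 negative, 1 zero pivots.
The rank is the number of nonzero pivots: 2.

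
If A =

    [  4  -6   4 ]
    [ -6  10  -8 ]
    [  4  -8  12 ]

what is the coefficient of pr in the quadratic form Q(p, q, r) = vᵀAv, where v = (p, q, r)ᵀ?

The coefficient of pr is A[1,3] + A[3,1] = 2·4 = 8.

8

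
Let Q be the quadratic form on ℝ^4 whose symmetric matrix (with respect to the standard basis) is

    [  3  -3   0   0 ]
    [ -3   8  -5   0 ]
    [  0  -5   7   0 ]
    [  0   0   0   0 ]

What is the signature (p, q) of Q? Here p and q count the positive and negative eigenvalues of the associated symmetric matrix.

(3, 0)

Symmetric row and column elimination reduces A to a congruent diagonal form with pivots 3, 5, 2, 0.
So there are 3 positive, 1 zero pivots.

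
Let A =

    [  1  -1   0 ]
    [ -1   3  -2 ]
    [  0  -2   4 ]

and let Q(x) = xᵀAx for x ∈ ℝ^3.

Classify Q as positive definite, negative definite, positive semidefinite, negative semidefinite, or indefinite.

positive definite

Symmetric row and column elimination reduces A to a congruent diagonal form with pivots 1, 2, 2.
Counting signs: 3 positive.
Hence Q is positive definite.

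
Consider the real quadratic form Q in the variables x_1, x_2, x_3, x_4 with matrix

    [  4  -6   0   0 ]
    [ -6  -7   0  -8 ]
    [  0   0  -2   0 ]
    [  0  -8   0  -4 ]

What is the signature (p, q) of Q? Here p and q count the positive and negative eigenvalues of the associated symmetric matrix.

(1, 2)

Row-reducing A symmetrically gives the diagonal entries 4, -16, -2, 0.
That gives 1 positive, 2 negative, 1 zero pivots.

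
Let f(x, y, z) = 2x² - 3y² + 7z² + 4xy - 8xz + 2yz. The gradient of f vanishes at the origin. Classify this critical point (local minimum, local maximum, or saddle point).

saddle point

The Hessian at the origin is H = [[4, 4, -8], [4, -6, 2], [-8, 2, 14]].
Applying the same elementary operations to the rows and columns of H produces a congruent diagonal matrix with entries 4, -10, 8.
Counting signs: 2 positive, 1 negative.
H is indefinite, so the origin is a saddle point.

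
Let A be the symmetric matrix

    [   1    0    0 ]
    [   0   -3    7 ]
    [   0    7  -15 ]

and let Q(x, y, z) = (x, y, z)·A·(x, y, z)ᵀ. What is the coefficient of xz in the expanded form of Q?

0

The coefficient of xz is A[1,3] + A[3,1] = 2·0 = 0.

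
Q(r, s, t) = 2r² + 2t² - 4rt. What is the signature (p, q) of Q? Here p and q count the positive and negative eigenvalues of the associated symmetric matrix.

The symmetric matrix is A = [[2, 0, -2], [0, 0, 0], [-2, 0, 2]].
Symmetric row and column elimination reduces A to a congruent diagonal form with pivots 2, 0, 0.
So there are 1 positive, 2 zero pivots.

(1, 0)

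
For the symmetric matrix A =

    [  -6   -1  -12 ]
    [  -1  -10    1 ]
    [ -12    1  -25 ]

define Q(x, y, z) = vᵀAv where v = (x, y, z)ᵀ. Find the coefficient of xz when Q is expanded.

The coefficient of xz is A[1,3] + A[3,1] = 2·(-12) = -24.

-24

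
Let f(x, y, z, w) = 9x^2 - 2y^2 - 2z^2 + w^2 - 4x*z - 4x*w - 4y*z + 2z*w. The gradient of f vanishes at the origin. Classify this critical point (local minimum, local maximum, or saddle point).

saddle point

The Hessian at the origin is H = [[18, 0, -4, -4], [0, -4, -4, 0], [-4, -4, -4, 2], [-4, 0, 2, 2]].
Congruent diagonalization of H (simultaneous row and column reduction) yields pivots 18, -4, -8/9, 5/2.
So there are 2 positive, 2 negative pivots.
H is indefinite, so the origin is a saddle point.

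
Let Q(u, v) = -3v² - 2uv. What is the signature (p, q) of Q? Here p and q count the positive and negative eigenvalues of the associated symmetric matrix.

(1, 1)

The symmetric matrix is A = [[0, -1], [-1, -3]].
By Sylvester's law of inertia any congruent diagonalization of A has 1 positive, 1 negative and 0 zero entries.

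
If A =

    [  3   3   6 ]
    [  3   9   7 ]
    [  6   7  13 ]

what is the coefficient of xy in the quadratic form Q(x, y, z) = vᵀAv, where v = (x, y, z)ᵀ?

6

The coefficient of xy is A[1,2] + A[2,1] = 2·3 = 6.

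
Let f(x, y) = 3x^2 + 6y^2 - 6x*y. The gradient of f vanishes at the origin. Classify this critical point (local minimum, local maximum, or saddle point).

The Hessian at the origin is H = [[6, -6], [-6, 12]].
det H = 6·12 − (-6)² = 36 > 0 and H[1,1] = 6 > 0, so H is positive definite.
Therefore the origin is a local minimum.

local minimum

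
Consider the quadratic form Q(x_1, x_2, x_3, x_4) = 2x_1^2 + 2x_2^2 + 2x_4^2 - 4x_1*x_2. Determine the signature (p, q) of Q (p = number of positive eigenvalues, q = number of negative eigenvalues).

The associated matrix is A = [[2, -2, 0, 0], [-2, 2, 0, 0], [0, 0, 0, 0], [0, 0, 0, 2]].
Row-reducing A symmetrically gives the diagonal entries 2, 0, 0, 2.
That gives 2 positive, 2 zero pivots.

(2, 0)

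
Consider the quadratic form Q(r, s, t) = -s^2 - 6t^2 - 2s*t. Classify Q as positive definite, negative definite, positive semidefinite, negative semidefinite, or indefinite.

The associated matrix is A = [[0, 0, 0], [0, -1, -1], [0, -1, -6]].
Symmetric row and column elimination reduces A to a congruent diagonal form with pivots 0, -1, -5.
So there are 2 negative, 1 zero pivots.
Hence Q is negative semidefinite.

negative semidefinite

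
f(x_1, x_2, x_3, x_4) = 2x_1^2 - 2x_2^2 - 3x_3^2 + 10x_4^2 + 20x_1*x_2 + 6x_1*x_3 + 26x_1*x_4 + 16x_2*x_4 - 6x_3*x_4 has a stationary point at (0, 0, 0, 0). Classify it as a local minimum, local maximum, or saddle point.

The Hessian at the origin is H = [[4, 20, 6, 26], [20, -4, 0, 16], [6, 0, -6, -6], [26, 16, -6, 20]].
Congruent diagonalization of H (simultaneous row and column reduction) yields pivots 4, -104, -165/26, -10/11.
Counting signs: 1 positive, 3 negative.
H is indefinite, so the origin is a saddle point.

saddle point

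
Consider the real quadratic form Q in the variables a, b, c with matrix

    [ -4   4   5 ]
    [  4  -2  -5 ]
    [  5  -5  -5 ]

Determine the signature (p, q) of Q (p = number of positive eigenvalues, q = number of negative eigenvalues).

Congruent diagonalization of A (simultaneous row and column reduction) yields pivots -4, 2, 5/4.
So there are 2 positive, 1 negative pivots.

(2, 1)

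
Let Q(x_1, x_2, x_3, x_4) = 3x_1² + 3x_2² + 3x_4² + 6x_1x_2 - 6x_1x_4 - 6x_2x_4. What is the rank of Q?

The associated matrix is A = [[3, 3, 0, -3], [3, 3, 0, -3], [0, 0, 0, 0], [-3, -3, 0, 3]].
Congruent diagonalization of A (simultaneous row and column reduction) yields pivots 3, 0, 0, 0.
Counting signs: 1 positive, 3 zero.
The rank is the number of nonzero pivots: 1.

1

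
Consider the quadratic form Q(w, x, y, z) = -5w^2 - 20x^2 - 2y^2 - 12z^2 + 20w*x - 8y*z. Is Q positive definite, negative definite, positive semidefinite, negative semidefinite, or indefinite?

The associated matrix is A = [[-5, 10, 0, 0], [10, -20, 0, 0], [0, 0, -2, -4], [0, 0, -4, -12]].
Row-reducing A symmetrically gives the diagonal entries -5, 0, -2, -4.
That gives 3 negative, 1 zero pivots.
Hence Q is negative semidefinite.

negative semidefinite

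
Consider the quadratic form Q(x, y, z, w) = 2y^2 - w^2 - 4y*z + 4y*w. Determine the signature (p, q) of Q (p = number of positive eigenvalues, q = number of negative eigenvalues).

(1, 2)

The associated matrix is A = [[0, 0, 0, 0], [0, 2, -2, 2], [0, -2, 0, 0], [0, 2, 0, -1]].
Symmetric row and column elimination reduces A to a congruent diagonal form with pivots 0, 2, -2, -1.
Counting signs: 1 positive, 2 negative, 1 zero.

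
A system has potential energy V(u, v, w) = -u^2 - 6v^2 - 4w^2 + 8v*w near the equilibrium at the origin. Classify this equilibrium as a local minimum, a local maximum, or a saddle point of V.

local maximum

The Hessian at the origin is H = [[-2, 0, 0], [0, -12, 8], [0, 8, -8]].
An LDLᵀ factorisation of H has diagonal entries -2, -12, -8/3.
That gives 3 negative pivots.
H is negative definite, so the origin is a strict local maximum.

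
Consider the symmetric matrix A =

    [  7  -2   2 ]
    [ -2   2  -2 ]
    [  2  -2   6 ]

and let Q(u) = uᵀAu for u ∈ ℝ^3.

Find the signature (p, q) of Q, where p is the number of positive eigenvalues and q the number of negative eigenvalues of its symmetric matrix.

(3, 0)

An LDLᵀ factorisation of A has diagonal entries 7, 10/7, 4.
That gives 3 positive pivots.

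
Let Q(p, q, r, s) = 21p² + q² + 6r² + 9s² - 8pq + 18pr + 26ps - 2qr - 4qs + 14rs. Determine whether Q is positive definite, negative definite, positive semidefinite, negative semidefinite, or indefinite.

positive semidefinite

The symmetric matrix is A = [[21, -4, 9, 13], [-4, 1, -1, -2], [9, -1, 6, 7], [13, -2, 7, 9]].
Congruent diagonalization of A (simultaneous row and column reduction) yields pivots 21, 5/21, 0, 0.
Counting signs: 2 positive, 2 zero.
Hence Q is positive semidefinite.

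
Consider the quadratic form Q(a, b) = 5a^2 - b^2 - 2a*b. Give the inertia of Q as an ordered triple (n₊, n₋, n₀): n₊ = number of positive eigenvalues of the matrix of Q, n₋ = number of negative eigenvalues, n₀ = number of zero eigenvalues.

(1, 1, 0)

The associated matrix is A = [[5, -1], [-1, -1]].
Row-reducing A symmetrically gives the diagonal entries 5, -6/5.
So there are 1 positive, 1 negative pivots.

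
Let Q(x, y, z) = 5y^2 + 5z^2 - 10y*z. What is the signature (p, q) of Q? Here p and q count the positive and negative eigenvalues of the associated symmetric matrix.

The symmetric matrix is A = [[0, 0, 0], [0, 5, -5], [0, -5, 5]].
Applying the same elementary operations to the rows and columns of A produces a congruent diagonal matrix with entries 0, 5, 0.
That gives 1 positive, 2 zero pivots.

(1, 0)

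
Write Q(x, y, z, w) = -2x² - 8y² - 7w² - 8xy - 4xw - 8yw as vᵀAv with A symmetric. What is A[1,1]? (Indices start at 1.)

-2

The coefficient of x² in Q is -2, and that is exactly A[1,1].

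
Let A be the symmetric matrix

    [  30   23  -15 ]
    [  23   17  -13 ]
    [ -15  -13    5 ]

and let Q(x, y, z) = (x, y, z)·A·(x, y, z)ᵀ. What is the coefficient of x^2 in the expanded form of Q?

30

The coefficient of x^2 is the diagonal entry A[1,1] = 30.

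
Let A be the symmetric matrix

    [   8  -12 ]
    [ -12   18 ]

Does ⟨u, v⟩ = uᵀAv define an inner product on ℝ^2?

For the 2×2 matrix [[8, -12], [-12, 18]]: det = 8·18 − (-12)² = 0, trace = 26.
det = 0 so one eigenvalue is zero; the form is semidefinite with the sign of the trace.
⟨·,·⟩ is an inner product exactly when A is positive definite.

no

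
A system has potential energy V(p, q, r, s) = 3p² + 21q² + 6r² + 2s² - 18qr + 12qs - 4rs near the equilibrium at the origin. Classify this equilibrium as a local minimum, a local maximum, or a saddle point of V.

local minimum

The Hessian at the origin is H = [[6, 0, 0, 0], [0, 42, -18, 12], [0, -18, 12, -4], [0, 12, -4, 4]].
Symmetric row and column elimination reduces H to a congruent diagonal form with pivots 6, 42, 30/7, 4/15.
So there are 4 positive pivots.
H is positive definite, so the origin is a strict local minimum.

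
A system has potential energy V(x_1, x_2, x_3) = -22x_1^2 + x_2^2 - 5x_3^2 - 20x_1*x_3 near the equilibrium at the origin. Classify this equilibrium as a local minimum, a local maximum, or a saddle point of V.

saddle point

The Hessian at the origin is H = [[-44, 0, -20], [0, 2, 0], [-20, 0, -10]].
Congruent diagonalization of H (simultaneous row and column reduction) yields pivots -44, 2, -10/11.
So there are 1 positive, 2 negative pivots.
H is indefinite, so the origin is a saddle point.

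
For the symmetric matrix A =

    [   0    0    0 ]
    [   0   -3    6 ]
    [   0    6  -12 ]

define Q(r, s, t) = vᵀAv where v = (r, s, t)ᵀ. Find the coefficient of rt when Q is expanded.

The coefficient of rt is A[1,3] + A[3,1] = 2·0 = 0.

0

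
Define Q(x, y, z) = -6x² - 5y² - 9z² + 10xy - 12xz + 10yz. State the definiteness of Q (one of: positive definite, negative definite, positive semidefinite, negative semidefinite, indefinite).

The symmetric matrix of Q is A = [[-6, 5, -6], [5, -5, 5], [-6, 5, -9]].
Leading principal minors: Δ_1 = -6, Δ_2 = 5, Δ_3 = -15.
The signs alternate starting with Δ_1 < 0, so by Sylvester's criterion Q is negative definite.

negative definite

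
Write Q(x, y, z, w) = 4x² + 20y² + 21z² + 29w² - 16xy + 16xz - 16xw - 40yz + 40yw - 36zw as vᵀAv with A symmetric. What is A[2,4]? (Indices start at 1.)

The coefficient of y·w in Q is 40. For a symmetric A this equals A[2,4] + A[4,2] = 2·A[2,4].
So A[2,4] = 40/2 = 20.

20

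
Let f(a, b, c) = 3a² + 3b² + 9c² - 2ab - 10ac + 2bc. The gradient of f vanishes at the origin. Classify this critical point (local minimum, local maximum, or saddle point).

The Hessian at the origin is H = [[6, -2, -10], [-2, 6, 2], [-10, 2, 18]].
Symmetric row and column elimination reduces H to a congruent diagonal form with pivots 6, 16/3, 1.
So there are 3 positive pivots.
H is positive definite, so the origin is a strict local minimum.

local minimum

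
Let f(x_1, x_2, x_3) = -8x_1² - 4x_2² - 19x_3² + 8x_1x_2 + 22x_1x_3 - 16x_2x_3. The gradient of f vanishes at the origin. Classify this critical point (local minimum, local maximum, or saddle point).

The Hessian at the origin is H = [[-16, 8, 22], [8, -8, -16], [22, -16, -38]].
Row-reducing H symmetrically gives the diagonal entries -16, -4, -3/2.
That gives 3 negative pivots.
H is negative definite, so the origin is a strict local maximum.

local maximum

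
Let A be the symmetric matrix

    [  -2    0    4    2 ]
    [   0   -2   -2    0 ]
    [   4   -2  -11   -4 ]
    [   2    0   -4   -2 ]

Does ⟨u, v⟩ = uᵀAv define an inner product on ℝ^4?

no

Row-reducing A symmetrically gives the diagonal entries -2, -2, -1, 0.
Counting signs: 3 negative, 1 zero.
Hence Q is negative semidefinite.
⟨·,·⟩ is an inner product exactly when A is positive definite.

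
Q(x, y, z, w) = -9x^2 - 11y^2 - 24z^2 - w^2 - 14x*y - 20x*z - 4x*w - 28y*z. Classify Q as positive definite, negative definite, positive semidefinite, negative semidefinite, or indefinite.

The associated matrix is A = [[-9, -7, -10, -2], [-7, -11, -14, 0], [-10, -14, -24, 0], [-2, 0, 0, -1]].
Congruent diagonalization of A (simultaneous row and column reduction) yields pivots -9, -50/9, -148/25, -3/37.
So there are 4 negative pivots.
Hence Q is negative definite.

negative definite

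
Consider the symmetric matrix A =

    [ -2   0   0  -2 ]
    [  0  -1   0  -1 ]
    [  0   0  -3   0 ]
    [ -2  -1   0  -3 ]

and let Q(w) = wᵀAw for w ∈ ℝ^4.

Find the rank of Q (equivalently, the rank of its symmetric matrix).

3

Row-reducing A symmetrically gives the diagonal entries -2, -1, -3, 0.
So there are 3 negative, 1 zero pivots.
The rank is the number of nonzero pivots: 3.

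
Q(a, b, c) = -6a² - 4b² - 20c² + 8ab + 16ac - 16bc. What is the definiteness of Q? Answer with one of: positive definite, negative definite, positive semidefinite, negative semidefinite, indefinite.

negative definite

The associated matrix is A = [[-6, 4, 8], [4, -4, -8], [8, -8, -20]].
An LDLᵀ factorisation of A has diagonal entries -6, -4/3, -4.
So there are 3 negative pivots.
Hence Q is negative definite.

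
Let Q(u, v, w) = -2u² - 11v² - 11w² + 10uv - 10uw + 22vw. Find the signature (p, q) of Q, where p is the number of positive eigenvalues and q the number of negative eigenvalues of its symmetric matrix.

(1, 1)

The associated matrix is A = [[-2, 5, -5], [5, -11, 11], [-5, 11, -11]].
Congruent diagonalization of A (simultaneous row and column reduction) yields pivots -2, 3/2, 0.
So there are 1 positive, 1 negative, 1 zero pivots.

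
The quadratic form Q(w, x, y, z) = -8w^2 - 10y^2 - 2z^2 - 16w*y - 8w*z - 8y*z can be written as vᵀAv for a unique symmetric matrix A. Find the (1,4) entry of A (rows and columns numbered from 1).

-4

The coefficient of w·z in Q is -8. For a symmetric A this equals A[1,4] + A[4,1] = 2·A[1,4].
So A[1,4] = -8/2 = -4.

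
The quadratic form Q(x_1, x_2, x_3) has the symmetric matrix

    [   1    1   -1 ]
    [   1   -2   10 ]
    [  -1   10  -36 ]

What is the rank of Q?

3

Applying the same elementary operations to the rows and columns of A produces a congruent diagonal matrix with entries 1, -3, 10/3.
Counting signs: 2 positive, 1 negative.
The rank is the number of nonzero pivots: 3.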